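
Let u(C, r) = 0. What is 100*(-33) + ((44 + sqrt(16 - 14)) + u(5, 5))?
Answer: -3256 + sqrt(2) ≈ -3254.6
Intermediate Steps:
100*(-33) + ((44 + sqrt(16 - 14)) + u(5, 5)) = 100*(-33) + ((44 + sqrt(16 - 14)) + 0) = -3300 + ((44 + sqrt(2)) + 0) = -3300 + (44 + sqrt(2)) = -3256 + sqrt(2)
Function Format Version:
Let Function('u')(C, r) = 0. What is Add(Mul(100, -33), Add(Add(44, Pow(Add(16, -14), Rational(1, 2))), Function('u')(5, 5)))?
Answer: Add(-3256, Pow(2, Rational(1, 2))) ≈ -3254.6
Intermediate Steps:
Add(Mul(100, -33), Add(Add(44, Pow(Add(16, -14), Rational(1, 2))), Function('u')(5, 5))) = Add(Mul(100, -33), Add(Add(44, Pow(Add(16, -14), Rational(1, 2))), 0)) = Add(-3300, Add(Add(44, Pow(2, Rational(1, 2))), 0)) = Add(-3300, Add(44, Pow(2, Rational(1, 2)))) = Add(-3256, Pow(2, Rational(1, 2)))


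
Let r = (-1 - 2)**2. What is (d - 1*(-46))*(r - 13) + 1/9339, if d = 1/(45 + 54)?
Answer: -5156257/28017 ≈ -184.04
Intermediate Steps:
r = 9 (r = (-3)**2 = 9)
d = 1/99 ≈ 0.010101
(d - 1*(-46))*(r - 13) + 1/9339 = (1/99 - 1*(-46))*(9 - 13) + 1/9339 = (1/99 + 46)*(-4) + 1/9339 = (4555/99)*(-4) + 1/9339 = -18220/99 + 1/9339 = -5156257/28017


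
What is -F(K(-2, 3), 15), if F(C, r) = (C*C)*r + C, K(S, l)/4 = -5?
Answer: -5980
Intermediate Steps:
K(S, l) = -20 (K(S, l) = 4*(-5) = -20)
F(C, r) = C + r*C² (F(C, r) = C²*r + C = r*C² + C = C + r*C²)
-F(K(-2, 3), 15) = -(-20)*(1 - 20*15) = -(-20)*(1 - 300) = -(-20)*(-299) = -1*5980 = -5980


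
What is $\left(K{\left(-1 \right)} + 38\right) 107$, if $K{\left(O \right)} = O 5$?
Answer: $3531$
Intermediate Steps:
$K{\left(O \right)} = 5 O$
$\left(K{\left(-1 \right)} + 38\right) 107 = \left(5 \left(-1\right) + 38\right) 107 = \left(-5 + 38\right) 107 = 33 \cdot 107 = 3531$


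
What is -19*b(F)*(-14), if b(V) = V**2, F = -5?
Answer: 6650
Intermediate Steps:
-19*b(F)*(-14) = -19*(-5)**2*(-14) = -19*25*(-14) = -475*(-14) = 6650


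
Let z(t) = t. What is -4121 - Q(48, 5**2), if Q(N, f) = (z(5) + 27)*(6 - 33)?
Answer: -3257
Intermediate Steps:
Q(N, f) = -864 (Q(N, f) = (5 + 27)*(6 - 33) = 32*(-27) = -864)
-4121 - Q(48, 5**2) = -4121 - 1*(-864) = -4121 + 864 = -3257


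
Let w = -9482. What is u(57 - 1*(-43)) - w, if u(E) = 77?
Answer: 9559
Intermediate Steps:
u(57 - 1*(-43)) - w = 77 - 1*(-9482) = 77 + 9482 = 9559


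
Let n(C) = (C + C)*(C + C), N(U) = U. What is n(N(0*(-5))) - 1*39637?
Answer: -39637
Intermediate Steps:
n(C) = 4*C² (n(C) = (2*C)*(2*C) = 4*C²)
n(N(0*(-5))) - 1*39637 = 4*(0*(-5))² - 1*39637 = 4*0² - 39637 = 4*0 - 39637 = 0 - 39637 = -39637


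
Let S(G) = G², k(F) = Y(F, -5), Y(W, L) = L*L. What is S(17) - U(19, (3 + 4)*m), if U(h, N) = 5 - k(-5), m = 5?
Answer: 309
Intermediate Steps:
Y(W, L) = L²
k(F) = 25 (k(F) = (-5)² = 25)
U(h, N) = -20 (U(h, N) = 5 - 1*25 = 5 - 25 = -20)
S(17) - U(19, (3 + 4)*m) = 17² - 1*(-20) = 289 + 20 = 309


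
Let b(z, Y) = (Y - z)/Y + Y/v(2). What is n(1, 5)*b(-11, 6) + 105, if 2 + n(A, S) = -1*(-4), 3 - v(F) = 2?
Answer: 368/3 ≈ 122.67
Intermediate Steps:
v(F) = 1 (v(F) = 3 - 1*2 = 3 - 2 = 1)
b(z, Y) = Y + (Y - z)/Y (b(z, Y) = (Y - z)/Y + Y/1 = (Y - z)/Y + Y*1 = (Y - z)/Y + Y = Y + (Y - z)/Y)
n(A, S) = 2 (n(A, S) = -2 - 1*(-4) = -2 + 4 = 2)
n(1, 5)*b(-11, 6) + 105 = 2*(1 + 6 - 1*(-11)/6) + 105 = 2*(1 + 6 - 1*(-11)*⅙) + 105 = 2*(1 + 6 + 11/6) + 105 = 2*(53/6) + 105 = 53/3 + 105 = 368/3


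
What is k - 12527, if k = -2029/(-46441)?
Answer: -581764378/46441 ≈ -12527.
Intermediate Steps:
k = 2029/46441 (k = -2029*(-1/46441) = 2029/46441 ≈ 0.043690)
k - 12527 = 2029/46441 - 12527 = -581764378/46441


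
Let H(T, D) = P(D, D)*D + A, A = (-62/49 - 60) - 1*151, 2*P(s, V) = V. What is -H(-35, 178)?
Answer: -765857/49 ≈ -15630.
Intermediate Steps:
P(s, V) = V/2
A = -10401/49 (A = (-62*1/49 - 60) - 151 = (-62/49 - 60) - 151 = -3002/49 - 151 = -10401/49 ≈ -212.27)
H(T, D) = -10401/49 + D²/2 (H(T, D) = (D/2)*D - 10401/49 = D²/2 - 10401/49 = -10401/49 + D²/2)
-H(-35, 178) = -(-10401/49 + (½)*178²) = -(-10401/49 + (½)*31684) = -(-10401/49 + 15842) = -1*765857/49 = -765857/49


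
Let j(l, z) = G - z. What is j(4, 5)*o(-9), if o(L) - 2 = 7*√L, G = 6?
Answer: 2 + 21*I ≈ 2.0 + 21.0*I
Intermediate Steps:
j(l, z) = 6 - z
o(L) = 2 + 7*√L
j(4, 5)*o(-9) = (6 - 1*5)*(2 + 7*√(-9)) = (6 - 5)*(2 + 7*(3*I)) = 1*(2 + 21*I) = 2 + 21*I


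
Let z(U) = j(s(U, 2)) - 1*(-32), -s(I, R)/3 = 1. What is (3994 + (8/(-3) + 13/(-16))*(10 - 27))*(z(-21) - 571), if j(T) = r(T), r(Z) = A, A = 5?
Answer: -17315039/8 ≈ -2.1644e+6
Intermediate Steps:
s(I, R) = -3 (s(I, R) = -3*1 = -3)
r(Z) = 5
j(T) = 5
z(U) = 37 (z(U) = 5 - 1*(-32) = 5 + 32 = 37)
(3994 + (8/(-3) + 13/(-16))*(10 - 27))*(z(-21) - 571) = (3994 + (8/(-3) + 13/(-16))*(10 - 27))*(37 - 571) = (3994 + (8*(-⅓) + 13*(-1/16))*(-17))*(-534) = (3994 + (-8/3 - 13/16)*(-17))*(-534) = (3994 - 167/48*(-17))*(-534) = (3994 + 2839/48)*(-534) = (194551/48)*(-534) = -17315039/8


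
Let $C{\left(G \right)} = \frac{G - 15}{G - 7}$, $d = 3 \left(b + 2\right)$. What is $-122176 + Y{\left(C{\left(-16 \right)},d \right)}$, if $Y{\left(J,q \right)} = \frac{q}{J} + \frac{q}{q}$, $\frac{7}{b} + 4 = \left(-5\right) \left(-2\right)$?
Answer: $- \frac{7574413}{62} \approx -1.2217 \cdot 10^{5}$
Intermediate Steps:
$b = \frac{7}{6}$ ($b = \frac{7}{-4 - -10} = \frac{7}{-4 + 10} = \frac{7}{6} \approx 1.1667$)
$d = \frac{19}{2}$ ($d = 3 \left(\frac{7}{6} + 2\right) = 3 \cdot \frac{19}{6} = \frac{19}{2} \approx 9.5$)
$C{\left(G \right)} = \frac{-15 + G}{-7 + G}$
$Y{\left(J,q \right)} = 1 + \frac{q}{J}$ ($Y{\left(J,q \right)} = \frac{q}{J} + 1 = 1 + \frac{q}{J}$)
$-122176 + Y{\left(C{\left(-16 \right)},d \right)} = -122176 + \frac{\frac{-15 - 16}{-7 - 16} + \frac{19}{2}}{\frac{1}{-7 - 16} \left(-15 - 16\right)} = -122176 + \frac{\frac{1}{-23} \left(-31\right) + \frac{19}{2}}{\frac{1}{-23} \left(-31\right)} = -122176 + \frac{\left(- \frac{1}{23}\right) \left(-31\right) + \frac{19}{2}}{\left(- \frac{1}{23}\right) \left(-31\right)} = -122176 + \frac{\frac{31}{23} + \frac{19}{2}}{\frac{31}{23}} = -122176 + \frac{23}{31} \cdot \frac{499}{46} = -122176 + \frac{499}{62} = - \frac{7574413}{62}$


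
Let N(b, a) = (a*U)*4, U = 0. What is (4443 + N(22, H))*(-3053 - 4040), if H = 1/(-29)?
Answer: -31514199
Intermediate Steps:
H = -1/29 ≈ -0.034483
N(b, a) = 0 (N(b, a) = (a*0)*4 = 0*4 = 0)
(4443 + N(22, H))*(-3053 - 4040) = (4443 + 0)*(-3053 - 4040) = 4443*(-7093) = -31514199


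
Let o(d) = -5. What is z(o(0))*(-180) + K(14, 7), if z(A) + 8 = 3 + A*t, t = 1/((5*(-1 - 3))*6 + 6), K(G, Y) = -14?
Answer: 16684/19 ≈ 878.11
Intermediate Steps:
t = -1/114 (t = 1/((5*(-4))*6 + 6) = 1/(-20*6 + 6) = 1/(-120 + 6) = 1/(-114) = -1/114 ≈ -0.0087719)
z(A) = -5 - A/114 (z(A) = -8 + (3 + A*(-1/114)) = -8 + (3 - A/114) = -5 - A/114)
z(o(0))*(-180) + K(14, 7) = (-5 - 1/114*(-5))*(-180) - 14 = (-5 + 5/114)*(-180) - 14 = -565/114*(-180) - 14 = 16950/19 - 14 = 16684/19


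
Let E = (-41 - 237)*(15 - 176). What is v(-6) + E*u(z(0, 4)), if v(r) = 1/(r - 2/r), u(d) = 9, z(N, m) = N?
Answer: 6847971/17 ≈ 4.0282e+5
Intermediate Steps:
E = 44758 (E = -278*(-161) = 44758)
v(-6) + E*u(z(0, 4)) = -6/(-2 + (-6)²) + 44758*9 = -6/(-2 + 36) + 402822 = -6/34 + 402822 = -6*1/34 + 402822 = -3/17 + 402822 = 6847971/17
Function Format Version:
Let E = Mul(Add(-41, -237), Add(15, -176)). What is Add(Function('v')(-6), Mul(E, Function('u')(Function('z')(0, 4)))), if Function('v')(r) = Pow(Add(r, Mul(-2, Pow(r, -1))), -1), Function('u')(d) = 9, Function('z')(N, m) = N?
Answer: Rational(6847971, 17) ≈ 4.0282e+5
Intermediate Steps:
E = 44758 (E = Mul(-278, -161) = 44758)
Add(Function('v')(-6), Mul(E, Function('u')(Function('z')(0, 4)))) = Add(Mul(-6, Pow(Add(-2, Pow(-6, 2)), -1)), Mul(44758, 9)) = Add(Mul(-6, Pow(Add(-2, 36), -1)), 402822) = Add(Mul(-6, Pow(34, -1)), 402822) = Add(Mul(-6, Rational(1, 34)), 402822) = Add(Rational(-3, 17), 402822) = Rational(6847971, 17)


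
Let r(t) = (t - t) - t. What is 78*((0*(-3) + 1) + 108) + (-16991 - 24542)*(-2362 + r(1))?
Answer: 98150981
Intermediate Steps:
r(t) = -t (r(t) = 0 - t = -t)
78*((0*(-3) + 1) + 108) + (-16991 - 24542)*(-2362 + r(1)) = 78*((0*(-3) + 1) + 108) + (-16991 - 24542)*(-2362 - 1*1) = 78*((0 + 1) + 108) - 41533*(-2362 - 1) = 78*(1 + 108) - 41533*(-2363) = 78*109 + 98142479 = 8502 + 98142479 = 98150981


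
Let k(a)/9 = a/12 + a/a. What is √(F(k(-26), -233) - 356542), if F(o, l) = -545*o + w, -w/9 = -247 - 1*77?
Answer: I*√1391614/2 ≈ 589.83*I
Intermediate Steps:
w = 2916 (w = -9*(-247 - 1*77) = -9*(-247 - 77) = -9*(-324) = 2916)
k(a) = 9 + 3*a/4 (k(a) = 9*(a/12 + a/a) = 9*(a*(1/12) + 1) = 9*(a/12 + 1) = 9*(1 + a/12) = 9 + 3*a/4)
F(o, l) = 2916 - 545*o (F(o, l) = -545*o + 2916 = 2916 - 545*o)
√(F(k(-26), -233) - 356542) = √((2916 - 545*(9 + (¾)*(-26))) - 356542) = √((2916 - 545*(9 - 39/2)) - 356542) = √((2916 - 545*(-21/2)) - 356542) = √((2916 + 11445/2) - 356542) = √(17277/2 - 356542) = √(-695807/2) = I*√1391614/2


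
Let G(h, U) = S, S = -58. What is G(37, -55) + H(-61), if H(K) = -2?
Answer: -60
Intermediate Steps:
G(h, U) = -58
G(37, -55) + H(-61) = -58 - 2 = -60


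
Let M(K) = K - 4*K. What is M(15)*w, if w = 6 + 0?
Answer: -270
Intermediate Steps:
w = 6
M(K) = -3*K
M(15)*w = -3*15*6 = -45*6 = -270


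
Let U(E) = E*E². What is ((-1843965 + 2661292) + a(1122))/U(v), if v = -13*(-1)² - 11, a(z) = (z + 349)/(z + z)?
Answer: -1834083259/31021056 ≈ -59.124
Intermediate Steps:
a(z) = (349 + z)/(2*z) (a(z) = (349 + z)/((2*z)) = (349 + z)*(1/(2*z)) = (349 + z)/(2*z))
v = -24 (v = -13*1 - 11 = -13 - 11 = -24)
U(E) = E³
((-1843965 + 2661292) + a(1122))/U(v) = ((-1843965 + 2661292) + (½)*(349 + 1122)/1122)/((-24)³) = (817327 + (½)*(1/1122)*1471)/(-13824) = (817327 + 1471/2244)*(-1/13824) = (1834083259/2244)*(-1/13824) = -1834083259/31021056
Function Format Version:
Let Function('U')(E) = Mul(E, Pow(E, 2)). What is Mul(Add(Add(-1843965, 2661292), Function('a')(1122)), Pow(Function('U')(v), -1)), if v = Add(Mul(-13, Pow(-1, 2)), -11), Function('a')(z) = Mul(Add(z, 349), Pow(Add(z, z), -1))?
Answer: Rational(-1834083259, 31021056) ≈ -59.124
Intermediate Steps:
Function('a')(z) = Mul(Rational(1, 2), Pow(z, -1), Add(349, z)) (Function('a')(z) = Mul(Add(349, z), Pow(Mul(2, z), -1)) = Mul(Add(349, z), Mul(Rational(1, 2), Pow(z, -1))) = Mul(Rational(1, 2), Pow(z, -1), Add(349, z)))
v = -24 (v = Add(Mul(-13, 1), -11) = Add(-13, -11) = -24)
Function('U')(E) = Pow(E, 3)
Mul(Add(Add(-1843965, 2661292), Function('a')(1122)), Pow(Function('U')(v), -1)) = Mul(Add(Add(-1843965, 2661292), Mul(Rational(1, 2), Pow(1122, -1), Add(349, 1122))), Pow(Pow(-24, 3), -1)) = Mul(Add(817327, Mul(Rational(1, 2), Rational(1, 1122), 1471)), Pow(-13824, -1)) = Mul(Add(817327, Rational(1471, 2244)), Rational(-1, 13824)) = Mul(Rational(1834083259, 2244), Rational(-1, 13824)) = Rational(-1834083259, 31021056)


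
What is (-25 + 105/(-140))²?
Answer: 10609/16 ≈ 663.06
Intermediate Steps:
(-25 + 105/(-140))² = (-25 + 105*(-1/140))² = (-25 - ¾)² = (-103/4)² = 10609/16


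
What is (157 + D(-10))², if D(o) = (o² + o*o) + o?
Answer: 120409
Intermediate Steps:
D(o) = o + 2*o² (D(o) = (o² + o²) + o = 2*o² + o = o + 2*o²)
(157 + D(-10))² = (157 - 10*(1 + 2*(-10)))² = (157 - 10*(1 - 20))² = (157 - 10*(-19))² = (157 + 190)² = 347² = 120409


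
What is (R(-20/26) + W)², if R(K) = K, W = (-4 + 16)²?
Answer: 3467044/169 ≈ 20515.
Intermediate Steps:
W = 144 (W = 12² = 144)
(R(-20/26) + W)² = (-20/26 + 144)² = (-20*1/26 + 144)² = (-10/13 + 144)² = (1862/13)² = 3467044/169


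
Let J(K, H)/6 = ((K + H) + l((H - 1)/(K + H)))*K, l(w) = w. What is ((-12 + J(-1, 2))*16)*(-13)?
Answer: 4992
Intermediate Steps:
J(K, H) = 6*K*(H + K + (-1 + H)/(H + K)) (J(K, H) = 6*(((K + H) + (H - 1)/(K + H))*K) = 6*(((H + K) + (-1 + H)/(H + K))*K) = 6*((H + K + (-1 + H)/(H + K))*K) = 6*(K*(H + K + (-1 + H)/(H + K))) = 6*K*(H + K + (-1 + H)/(H + K)))
((-12 + J(-1, 2))*16)*(-13) = ((-12 + 6*(-1)*(-1 + 2 + (2 - 1)²)/(2 - 1))*16)*(-13) = ((-12 + 6*(-1)*(-1 + 2 + 1²)/1)*16)*(-13) = ((-12 + 6*(-1)*1*(-1 + 2 + 1))*16)*(-13) = ((-12 + 6*(-1)*1*2)*16)*(-13) = ((-12 - 12)*16)*(-13) = -24*16*(-13) = -384*(-13) = 4992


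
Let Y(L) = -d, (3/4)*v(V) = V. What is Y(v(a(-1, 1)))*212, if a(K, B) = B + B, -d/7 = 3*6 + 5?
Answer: 34132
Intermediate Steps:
d = -161 (d = -7*(3*6 + 5) = -7*(18 + 5) = -7*23 = -161)
a(K, B) = 2*B
v(V) = 4*V/3
Y(L) = 161 (Y(L) = -1*(-161) = 161)
Y(v(a(-1, 1)))*212 = 161*212 = 34132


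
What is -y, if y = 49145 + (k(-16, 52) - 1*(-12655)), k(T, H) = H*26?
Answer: -63152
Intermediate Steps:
k(T, H) = 26*H
y = 63152 (y = 49145 + (26*52 - 1*(-12655)) = 49145 + (1352 + 12655) = 49145 + 14007 = 63152)
-y = -1*63152 = -63152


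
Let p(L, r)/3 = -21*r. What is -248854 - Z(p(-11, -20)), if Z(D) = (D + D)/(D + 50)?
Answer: -32600126/131 ≈ -2.4886e+5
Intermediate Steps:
p(L, r) = -63*r (p(L, r) = 3*(-21*r) = -63*r)
Z(D) = 2*D/(50 + D) (Z(D) = (2*D)/(50 + D) = 2*D/(50 + D))
-248854 - Z(p(-11, -20)) = -248854 - 2*(-63*(-20))/(50 - 63*(-20)) = -248854 - 2*1260/(50 + 1260) = -248854 - 2*1260/1310 = -248854 - 1*252/131 = -248854 - 252/131 = -32600126/131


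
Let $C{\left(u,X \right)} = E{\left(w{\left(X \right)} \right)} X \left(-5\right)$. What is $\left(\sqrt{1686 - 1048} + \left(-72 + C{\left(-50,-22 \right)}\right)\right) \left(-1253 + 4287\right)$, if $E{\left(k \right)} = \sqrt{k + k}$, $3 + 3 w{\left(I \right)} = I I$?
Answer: $-218448 + 3034 \sqrt{638} + \frac{333740 \sqrt{2886}}{3} \approx 5.8345 \cdot 10^{6}$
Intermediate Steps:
$w{\left(I \right)} = -1 + \frac{I^{2}}{3}$ ($w{\left(I \right)} = -1 + \frac{I I}{3} = -1 + \frac{I^{2}}{3}$)
$E{\left(k \right)} = \sqrt{2} \sqrt{k}$ ($E{\left(k \right)} = \sqrt{2 k} = \sqrt{2} \sqrt{k}$)
$C{\left(u,X \right)} = - 5 X \sqrt{2} \sqrt{-1 + \frac{X^{2}}{3}}$ ($C{\left(u,X \right)} = \sqrt{2} \sqrt{-1 + \frac{X^{2}}{3}} X \left(-5\right) = X \sqrt{2} \sqrt{-1 + \frac{X^{2}}{3}} \left(-5\right) = - 5 X \sqrt{2} \sqrt{-1 + \frac{X^{2}}{3}}$)
$\left(\sqrt{1686 - 1048} + \left(-72 + C{\left(-50,-22 \right)}\right)\right) \left(-1253 + 4287\right) = \left(\sqrt{1686 - 1048} - \left(72 - \frac{110 \sqrt{-18 + 6 \left(-22\right)^{2}}}{3}\right)\right) \left(-1253 + 4287\right) = \left(\sqrt{638} - \left(72 - \frac{110 \sqrt{-18 + 6 \cdot 484}}{3}\right)\right) 3034 = \left(\sqrt{638} - \left(72 - \frac{110 \sqrt{-18 + 2904}}{3}\right)\right) 3034 = \left(\sqrt{638} - \left(72 - \frac{110 \sqrt{2886}}{3}\right)\right) 3034 = \left(-72 + \sqrt{638} + \frac{110 \sqrt{2886}}{3}\right) 3034 = -218448 + 3034 \sqrt{638} + \frac{333740 \sqrt{2886}}{3}$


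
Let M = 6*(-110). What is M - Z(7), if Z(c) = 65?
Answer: -725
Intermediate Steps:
M = -660
M - Z(7) = -660 - 1*65 = -660 - 65 = -725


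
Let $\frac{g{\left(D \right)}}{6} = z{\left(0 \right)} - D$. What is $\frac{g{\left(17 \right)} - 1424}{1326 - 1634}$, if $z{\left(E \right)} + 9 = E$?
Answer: $\frac{395}{77} \approx 5.1299$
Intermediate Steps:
$z{\left(E \right)} = -9 + E$
$g{\left(D \right)} = -54 - 6 D$ ($g{\left(D \right)} = 6 \left(\left(-9 + 0\right) - D\right) = 6 \left(-9 - D\right) = -54 - 6 D$)
$\frac{g{\left(17 \right)} - 1424}{1326 - 1634} = \frac{\left(-54 - 102\right) - 1424}{1326 - 1634} = \frac{-156 - 1424}{-308} = \left(-1580\right) \left(- \frac{1}{308}\right) = \frac{395}{77}$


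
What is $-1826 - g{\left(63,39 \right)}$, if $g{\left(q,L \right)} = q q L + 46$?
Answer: $-156663$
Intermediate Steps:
$g{\left(q,L \right)} = 46 + L q^{2}$ ($g{\left(q,L \right)} = q^{2} L + 46 = L q^{2} + 46 = 46 + L q^{2}$)
$-1826 - g{\left(63,39 \right)} = -1826 - \left(46 + 39 \cdot 63^{2}\right) = -1826 - \left(46 + 39 \cdot 3969\right) = -1826 - \left(46 + 154791\right) = -1826 - 154837 = -156663$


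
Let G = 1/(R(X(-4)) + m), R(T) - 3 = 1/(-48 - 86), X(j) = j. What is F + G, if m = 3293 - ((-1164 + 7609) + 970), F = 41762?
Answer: 23050410480/551947 ≈ 41762.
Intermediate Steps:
R(T) = 401/134 (R(T) = 3 + 1/(-48 - 86) = 3 + 1/(-134) = 3 - 1/134 = 401/134)
m = -4122 (m = 3293 - (6445 + 970) = 3293 - 1*7415 = 3293 - 7415 = -4122)
G = -134/551947 (G = 1/(401/134 - 4122) = 1/(-551947/134) = -134/551947 ≈ -0.00024278)
F + G = 41762 - 134/551947 = 23050410480/551947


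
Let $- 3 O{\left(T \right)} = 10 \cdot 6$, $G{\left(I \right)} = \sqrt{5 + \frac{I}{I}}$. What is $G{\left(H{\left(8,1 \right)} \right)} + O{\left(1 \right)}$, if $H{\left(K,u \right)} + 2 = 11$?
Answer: $-20 + \sqrt{6} \approx -17.551$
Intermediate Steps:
$H{\left(K,u \right)} = 9$ ($H{\left(K,u \right)} = -2 + 11 = 9$)
$G{\left(I \right)} = \sqrt{6}$ ($G{\left(I \right)} = \sqrt{5 + 1} = \sqrt{6}$)
$O{\left(T \right)} = -20$ ($O{\left(T \right)} = - \frac{10 \cdot 6}{3} = \left(- \frac{1}{3}\right) 60 = -20$)
$G{\left(H{\left(8,1 \right)} \right)} + O{\left(1 \right)} = \sqrt{6} - 20 = -20 + \sqrt{6}$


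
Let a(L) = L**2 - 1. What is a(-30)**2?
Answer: 808201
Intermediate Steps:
a(L) = -1 + L**2
a(-30)**2 = (-1 + (-30)**2)**2 = (-1 + 900)**2 = 899**2 = 808201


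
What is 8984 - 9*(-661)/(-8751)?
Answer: 26204345/2917 ≈ 8983.3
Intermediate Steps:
8984 - 9*(-661)/(-8751) = 8984 + 5949*(-1/8751) = 8984 - 1983/2917 = 26204345/2917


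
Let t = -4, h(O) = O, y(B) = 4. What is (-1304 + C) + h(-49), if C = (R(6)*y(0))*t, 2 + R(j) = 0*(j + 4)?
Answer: -1321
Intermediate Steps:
R(j) = -2 (R(j) = -2 + 0*(j + 4) = -2 + 0*(4 + j) = -2 + 0 = -2)
C = 32 (C = -2*4*(-4) = -8*(-4) = 32)
(-1304 + C) + h(-49) = (-1304 + 32) - 49 = -1272 - 49 = -1321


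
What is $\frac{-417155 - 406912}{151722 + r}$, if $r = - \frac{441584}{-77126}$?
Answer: $- \frac{31778495721}{5851076278} \approx -5.4312$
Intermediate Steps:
$r = \frac{220792}{38563}$ ($r = \left(-441584\right) \left(- \frac{1}{77126}\right) = \frac{220792}{38563} \approx 5.7255$)
$\frac{-417155 - 406912}{151722 + r} = \frac{-417155 - 406912}{151722 + \frac{220792}{38563}} = - \frac{824067}{\frac{5851076278}{38563}} = \left(-824067\right) \frac{38563}{5851076278} = - \frac{31778495721}{5851076278}$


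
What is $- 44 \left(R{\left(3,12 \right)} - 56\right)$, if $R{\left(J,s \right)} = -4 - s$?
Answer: $3168$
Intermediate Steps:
$- 44 \left(R{\left(3,12 \right)} - 56\right) = - 44 \left(\left(-4 - 12\right) - 56\right) = - 44 \left(-16 - 56\right) = \left(-44\right) \left(-72\right) = 3168$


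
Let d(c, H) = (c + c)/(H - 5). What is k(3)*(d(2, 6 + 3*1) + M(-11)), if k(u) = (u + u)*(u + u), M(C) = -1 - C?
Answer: 396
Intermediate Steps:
d(c, H) = 2*c/(-5 + H) (d(c, H) = (2*c)/(-5 + H) = 2*c/(-5 + H))
k(u) = 4*u² (k(u) = (2*u)*(2*u) = 4*u²)
k(3)*(d(2, 6 + 3*1) + M(-11)) = (4*3²)*(2*2/(-5 + (6 + 3*1)) + (-1 - 1*(-11))) = (4*9)*(2*2/(-5 + (6 + 3)) + (-1 + 11)) = 36*(2*2/(-5 + 9) + 10) = 36*(2*2/4 + 10) = 36*(2*2*(¼) + 10) = 36*(1 + 10) = 36*11 = 396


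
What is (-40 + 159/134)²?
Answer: 27050401/17956 ≈ 1506.5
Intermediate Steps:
(-40 + 159/134)² = (-5201/134)² = 27050401/17956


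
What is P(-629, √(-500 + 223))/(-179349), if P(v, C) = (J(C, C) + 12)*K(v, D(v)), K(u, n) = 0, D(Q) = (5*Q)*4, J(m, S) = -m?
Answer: 0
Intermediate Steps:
D(Q) = 20*Q
P(v, C) = 0 (P(v, C) = (-C + 12)*0 = (12 - C)*0 = 0)
P(-629, √(-500 + 223))/(-179349) = 0/(-179349) = 0*(-1/179349) = 0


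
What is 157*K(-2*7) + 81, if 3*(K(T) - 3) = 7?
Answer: 2755/3 ≈ 918.33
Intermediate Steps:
K(T) = 16/3 (K(T) = 3 + (1/3)*7 = 3 + 7/3 = 16/3)
157*K(-2*7) + 81 = 157*(16/3) + 81 = 2512/3 + 81 = 2755/3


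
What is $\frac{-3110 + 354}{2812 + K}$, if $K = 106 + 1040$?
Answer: $- \frac{1378}{1979} \approx -0.69631$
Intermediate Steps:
$K = 1146$
$\frac{-3110 + 354}{2812 + K} = \frac{-3110 + 354}{2812 + 1146} = - \frac{2756}{3958} = \left(-2756\right) \frac{1}{3958} = - \frac{1378}{1979}$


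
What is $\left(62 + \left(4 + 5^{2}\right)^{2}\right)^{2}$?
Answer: $815409$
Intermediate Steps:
$\left(62 + \left(4 + 5^{2}\right)^{2}\right)^{2} = \left(62 + \left(4 + 25\right)^{2}\right)^{2} = \left(62 + 29^{2}\right)^{2} = \left(62 + 841\right)^{2} = 903^{2} = 815409$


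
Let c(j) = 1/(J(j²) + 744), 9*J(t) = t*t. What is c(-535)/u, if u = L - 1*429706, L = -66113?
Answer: -1/4513316805571211 ≈ -2.2157e-16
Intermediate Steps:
J(t) = t²/9 (J(t) = (t*t)/9 = t²/9)
c(j) = 1/(744 + j⁴/9) (c(j) = 1/((j²)²/9 + 744) = 1/(j⁴/9 + 744) = 1/(744 + j⁴/9))
u = -495819 (u = -66113 - 1*429706 = -66113 - 429706 = -495819)
c(-535)/u = (9/(6696 + (-535)⁴))/(-495819) = (9/(6696 + 81924750625))*(-1/495819) = (9/81924757321)*(-1/495819) = -1/4513316805571211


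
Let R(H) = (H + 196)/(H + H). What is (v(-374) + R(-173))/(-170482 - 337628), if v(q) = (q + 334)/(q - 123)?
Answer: -803/29125203940 ≈ -2.7571e-8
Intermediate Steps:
R(H) = (196 + H)/(2*H) (R(H) = (196 + H)/((2*H)) = (196 + H)*(1/(2*H)) = (196 + H)/(2*H))
v(q) = (334 + q)/(-123 + q)
(v(-374) + R(-173))/(-170482 - 337628) = ((334 - 374)/(-123 - 374) + (½)*(196 - 173)/(-173))/(-170482 - 337628) = (-40/(-497) + (½)*(-1/173)*23)/(-508110) = (-1/497*(-40) - 23/346)*(-1/508110) = (40/497 - 23/346)*(-1/508110) = (2409/171962)*(-1/508110) = -803/29125203940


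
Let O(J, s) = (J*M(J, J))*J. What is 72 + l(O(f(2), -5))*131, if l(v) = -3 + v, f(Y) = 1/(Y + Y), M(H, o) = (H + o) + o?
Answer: -20151/64 ≈ -314.86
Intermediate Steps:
M(H, o) = H + 2*o
f(Y) = 1/(2*Y)
O(J, s) = 3*J³ (O(J, s) = (J*(J + 2*J))*J = (J*(3*J))*J = (3*J²)*J = 3*J³)
72 + l(O(f(2), -5))*131 = 72 + (-3 + 3*((½)/2)³)*131 = 72 + (-3 + 3*((½)*(½))³)*131 = 72 + (-3 + 3*(¼)³)*131 = 72 + (-3 + 3*(1/64))*131 = 72 + (-3 + 3/64)*131 = 72 - 189/64*131 = 72 - 24759/64 = -20151/64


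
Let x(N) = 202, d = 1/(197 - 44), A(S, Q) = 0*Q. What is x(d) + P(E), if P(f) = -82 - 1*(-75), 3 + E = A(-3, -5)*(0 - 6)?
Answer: 195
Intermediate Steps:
A(S, Q) = 0
d = 1/153 ≈ 0.0065359
E = -3 (E = -3 + 0*(0 - 6) = -3 + 0*(-6) = -3 + 0 = -3)
P(f) = -7 (P(f) = -82 + 75 = -7)
x(d) + P(E) = 202 - 7 = 195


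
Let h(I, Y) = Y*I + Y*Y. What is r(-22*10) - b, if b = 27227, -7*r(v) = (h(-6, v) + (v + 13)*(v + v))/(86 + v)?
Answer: -12699063/469 ≈ -27077.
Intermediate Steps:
h(I, Y) = Y**2 + I*Y (h(I, Y) = I*Y + Y**2 = Y**2 + I*Y)
r(v) = -(v*(-6 + v) + 2*v*(13 + v))/(7*(86 + v)) (r(v) = -(v*(-6 + v) + (v + 13)*(v + v))/(7*(86 + v)) = -(v*(-6 + v) + (13 + v)*(2*v))/(7*(86 + v)) = -(v*(-6 + v) + 2*v*(13 + v))/(7*(86 + v)))
r(-22*10) - b = (-22*10)*(-20 - (-66)*10)/(7*(86 - 22*10)) - 1*27227 = (1/7)*(-220)*(-20 - 3*(-220))/(86 - 220) - 27227 = (1/7)*(-220)*(-20 + 660)/(-134) - 27227 = (1/7)*(-220)*(-1/134)*640 - 27227 = 70400/469 - 27227 = -12699063/469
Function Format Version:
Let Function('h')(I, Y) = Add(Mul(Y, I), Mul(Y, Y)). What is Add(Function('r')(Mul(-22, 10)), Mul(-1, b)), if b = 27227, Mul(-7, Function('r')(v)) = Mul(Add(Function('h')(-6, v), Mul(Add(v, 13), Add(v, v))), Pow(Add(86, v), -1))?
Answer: Rational(-12699063, 469) ≈ -27077.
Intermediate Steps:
Function('h')(I, Y) = Add(Pow(Y, 2), Mul(I, Y)) (Function('h')(I, Y) = Add(Mul(I, Y), Pow(Y, 2)) = Add(Pow(Y, 2), Mul(I, Y)))
Function('r')(v) = Mul(Rational(-1, 7), Pow(Add(86, v), -1), Add(Mul(v, Add(-6, v)), Mul(2, v, Add(13, v)))) (Function('r')(v) = Mul(Rational(-1, 7), Mul(Add(Mul(v, Add(-6, v)), Mul(Add(v, 13), Add(v, v))), Pow(Add(86, v), -1))) = Mul(Rational(-1, 7), Mul(Add(Mul(v, Add(-6, v)), Mul(Add(13, v), Mul(2, v))), Pow(Add(86, v), -1))) = Mul(Rational(-1, 7), Mul(Add(Mul(v, Add(-6, v)), Mul(2, v, Add(13, v))), Pow(Add(86, v), -1))) = Mul(Rational(-1, 7), Mul(Pow(Add(86, v), -1), Add(Mul(v, Add(-6, v)), Mul(2, v, Add(13, v))))) = Mul(Rational(-1, 7), Pow(Add(86, v), -1), Add(Mul(v, Add(-6, v)), Mul(2, v, Add(13, v)))))
Add(Function('r')(Mul(-22, 10)), Mul(-1, b)) = Add(Mul(Rational(1, 7), Mul(-22, 10), Pow(Add(86, Mul(-22, 10)), -1), Add(-20, Mul(-3, Mul(-22, 10)))), Mul(-1, 27227)) = Add(Mul(Rational(1, 7), -220, Pow(Add(86, -220), -1), Add(-20, Mul(-3, -220))), -27227) = Add(Mul(Rational(1, 7), -220, Pow(-134, -1), Add(-20, 660)), -27227) = Add(Mul(Rational(1, 7), -220, Rational(-1, 134), 640), -27227) = Add(Rational(70400, 469), -27227) = Rational(-12699063, 469)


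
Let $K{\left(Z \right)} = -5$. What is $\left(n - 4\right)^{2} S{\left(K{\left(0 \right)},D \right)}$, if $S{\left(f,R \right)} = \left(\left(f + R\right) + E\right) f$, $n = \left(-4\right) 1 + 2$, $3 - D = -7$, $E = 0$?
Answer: $-900$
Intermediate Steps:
$D = 10$ ($D = 3 - -7 = 3 + 7 = 10$)
$n = -2$ ($n = -4 + 2 = -2$)
$S{\left(f,R \right)} = f \left(R + f\right)$ ($S{\left(f,R \right)} = \left(\left(f + R\right) + 0\right) f = \left(\left(R + f\right) + 0\right) f = \left(R + f\right) f = f \left(R + f\right)$)
$\left(n - 4\right)^{2} S{\left(K{\left(0 \right)},D \right)} = \left(-2 - 4\right)^{2} \left(- 5 \left(10 - 5\right)\right) = \left(-6\right)^{2} \left(\left(-5\right) 5\right) = 36 \left(-25\right) = -900$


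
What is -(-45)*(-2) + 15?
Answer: -75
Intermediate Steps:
-(-45)*(-2) + 15 = -9*10 + 15 = -90 + 15 = -75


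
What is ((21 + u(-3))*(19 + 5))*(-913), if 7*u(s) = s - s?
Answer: -460152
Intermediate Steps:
u(s) = 0 (u(s) = (s - s)/7 = (⅐)*0 = 0)
((21 + u(-3))*(19 + 5))*(-913) = ((21 + 0)*(19 + 5))*(-913) = (21*24)*(-913) = 504*(-913) = -460152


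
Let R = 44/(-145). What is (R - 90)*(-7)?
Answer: 91658/145 ≈ 632.12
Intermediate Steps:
R = -44/145 (R = 44*(-1/145) = -44/145 ≈ -0.30345)
(R - 90)*(-7) = (-44/145 - 90)*(-7) = -13094/145*(-7) = 91658/145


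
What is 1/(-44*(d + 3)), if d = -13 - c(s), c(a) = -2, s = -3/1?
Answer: 1/352 ≈ 0.0028409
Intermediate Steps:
s = -3 (s = -3*1 = -3)
d = -11 (d = -13 - 1*(-2) = -13 + 2 = -11)
1/(-44*(d + 3)) = 1/(-44*(-11 + 3)) = 1/(-44*(-8)) = 1/352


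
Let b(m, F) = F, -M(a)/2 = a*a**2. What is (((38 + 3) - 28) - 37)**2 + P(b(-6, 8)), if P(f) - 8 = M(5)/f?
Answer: 2211/4 ≈ 552.75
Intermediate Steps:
M(a) = -2*a**3 (M(a) = -2*a*a**2 = -2*a**3)
P(f) = 8 - 250/f (P(f) = 8 + (-2*5**3)/f = 8 + (-2*125)/f = 8 - 250/f)
(((38 + 3) - 28) - 37)**2 + P(b(-6, 8)) = (((38 + 3) - 28) - 37)**2 + (8 - 250/8) = ((41 - 28) - 37)**2 + (8 - 250*1/8) = (13 - 37)**2 + (8 - 125/4) = (-24)**2 - 93/4 = 576 - 93/4 = 2211/4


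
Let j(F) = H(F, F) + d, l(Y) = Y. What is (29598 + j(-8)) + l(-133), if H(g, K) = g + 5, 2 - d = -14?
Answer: 29478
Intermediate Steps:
d = 16 (d = 2 - 1*(-14) = 2 + 14 = 16)
H(g, K) = 5 + g
j(F) = 21 + F (j(F) = (5 + F) + 16 = 21 + F)
(29598 + j(-8)) + l(-133) = (29598 + (21 - 8)) - 133 = (29598 + 13) - 133 = 29611 - 133 = 29478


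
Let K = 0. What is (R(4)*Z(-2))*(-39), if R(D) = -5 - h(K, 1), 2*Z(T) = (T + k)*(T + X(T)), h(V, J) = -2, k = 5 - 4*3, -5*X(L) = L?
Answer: 4212/5 ≈ 842.40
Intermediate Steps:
X(L) = -L/5
k = -7 (k = 5 - 12 = -7)
Z(T) = 2*T*(-7 + T)/5 (Z(T) = ((T - 7)*(T - T/5))/2 = ((-7 + T)*(4*T/5))/2 = (4*T*(-7 + T)/5)/2 = 2*T*(-7 + T)/5)
R(D) = -3 (R(D) = -5 - 1*(-2) = -5 + 2 = -3)
(R(4)*Z(-2))*(-39) = -6*(-2)*(-7 - 2)/5*(-39) = -6*(-2)*(-9)/5*(-39) = -3*36/5*(-39) = -108/5*(-39) = 4212/5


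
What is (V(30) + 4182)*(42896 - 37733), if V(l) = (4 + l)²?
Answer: 27560094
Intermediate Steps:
(V(30) + 4182)*(42896 - 37733) = ((4 + 30)² + 4182)*(42896 - 37733) = (34² + 4182)*5163 = (1156 + 4182)*5163 = 5338*5163 = 27560094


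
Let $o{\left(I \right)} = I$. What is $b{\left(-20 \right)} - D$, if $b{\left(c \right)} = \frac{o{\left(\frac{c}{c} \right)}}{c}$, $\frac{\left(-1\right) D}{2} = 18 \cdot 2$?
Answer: $\frac{1439}{20} \approx 71.95$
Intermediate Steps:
$D = -72$ ($D = - 2 \cdot 18 \cdot 2 = \left(-2\right) 36 = -72$)
$b{\left(c \right)} = \frac{1}{c}$ ($b{\left(c \right)} = \frac{c \frac{1}{c}}{c} = 1 \frac{1}{c} = \frac{1}{c}$)
$b{\left(-20 \right)} - D = \frac{1}{-20} - -72 = - \frac{1}{20} + 72 = \frac{1439}{20}$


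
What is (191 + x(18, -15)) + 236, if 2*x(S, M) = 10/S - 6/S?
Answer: 3844/9 ≈ 427.11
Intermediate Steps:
x(S, M) = 2/S (x(S, M) = (10/S - 6/S)/2 = (4/S)/2 = 2/S)
(191 + x(18, -15)) + 236 = (191 + 2/18) + 236 = (191 + 2*(1/18)) + 236 = (191 + 1/9) + 236 = 1720/9 + 236 = 3844/9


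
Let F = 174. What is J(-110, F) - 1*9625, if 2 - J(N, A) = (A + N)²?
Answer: -13719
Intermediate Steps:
J(N, A) = 2 - (A + N)²
J(-110, F) - 1*9625 = (2 - (174 - 110)²) - 1*9625 = (2 - 1*64²) - 9625 = (2 - 1*4096) - 9625 = (2 - 4096) - 9625 = -4094 - 9625 = -13719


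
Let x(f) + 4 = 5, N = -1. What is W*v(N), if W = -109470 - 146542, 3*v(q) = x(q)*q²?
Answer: -256012/3 ≈ -85337.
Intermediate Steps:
x(f) = 1 (x(f) = -4 + 5 = 1)
v(q) = q²/3 (v(q) = (1*q²)/3 = q²/3)
W = -256012
W*v(N) = -256012*(-1)²/3 = -256012/3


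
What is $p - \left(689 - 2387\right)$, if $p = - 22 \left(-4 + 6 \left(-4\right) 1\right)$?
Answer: $2314$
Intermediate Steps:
$p = 616$ ($p = - 22 \left(-4 - 24\right) = \left(-22\right) \left(-28\right) = 616$)
$p - \left(689 - 2387\right) = 616 - \left(689 - 2387\right) = 616 - -1698 = 616 + 1698 = 2314$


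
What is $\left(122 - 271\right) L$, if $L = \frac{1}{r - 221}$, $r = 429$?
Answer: $- \frac{149}{208} \approx -0.71635$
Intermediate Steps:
$L = \frac{1}{208}$ ($L = \frac{1}{429 - 221} = \frac{1}{208} \approx 0.0048077$)
$\left(122 - 271\right) L = \left(122 - 271\right) \frac{1}{208} = \left(-149\right) \frac{1}{208} = - \frac{149}{208}$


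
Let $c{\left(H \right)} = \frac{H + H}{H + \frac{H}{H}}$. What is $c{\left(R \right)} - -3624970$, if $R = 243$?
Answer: $\frac{442246583}{122} \approx 3.625 \cdot 10^{6}$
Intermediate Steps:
$c{\left(H \right)} = \frac{2 H}{1 + H}$ ($c{\left(H \right)} = \frac{2 H}{H + 1} = \frac{2 H}{1 + H}$)
$c{\left(R \right)} - -3624970 = 2 \cdot 243 \frac{1}{1 + 243} - -3624970 = 2 \cdot 243 \cdot \frac{1}{244} + 3624970 = \frac{243}{122} + 3624970 = \frac{442246583}{122}$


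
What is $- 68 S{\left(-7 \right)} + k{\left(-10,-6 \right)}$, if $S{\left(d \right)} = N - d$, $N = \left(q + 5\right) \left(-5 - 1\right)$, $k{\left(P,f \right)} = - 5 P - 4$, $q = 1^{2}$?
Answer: $2018$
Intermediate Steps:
$q = 1$
$k{\left(P,f \right)} = -4 - 5 P$
$N = -36$ ($N = \left(1 + 5\right) \left(-5 - 1\right) = 6 \left(-6\right) = -36$)
$S{\left(d \right)} = -36 - d$
$- 68 S{\left(-7 \right)} + k{\left(-10,-6 \right)} = - 68 \left(-36 - -7\right) - -46 = - 68 \left(-36 + 7\right) + \left(-4 + 50\right) = \left(-68\right) \left(-29\right) + 46 = 1972 + 46 = 2018$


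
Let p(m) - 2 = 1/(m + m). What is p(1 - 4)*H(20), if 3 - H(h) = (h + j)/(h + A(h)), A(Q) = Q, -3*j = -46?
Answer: 1397/360 ≈ 3.8806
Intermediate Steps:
j = 46/3 (j = -1/3*(-46) = 46/3 ≈ 15.333)
H(h) = 3 - (46/3 + h)/(2*h) (H(h) = 3 - (h + 46/3)/(h + h) = 3 - (46/3 + h)/(2*h))
p(m) = 2 + 1/(2*m) (p(m) = 2 + 1/(m + m) = 2 + 1/(2*m))
p(1 - 4)*H(20) = (2 + 1/(2*(1 - 4)))*((1/6)*(-46 + 15*20)/20) = (2 + (1/2)/(-3))*((1/6)*(1/20)*(-46 + 300)) = (2 + (1/2)*(-1/3))*((1/6)*(1/20)*254) = (2 - 1/6)*(127/60) = (11/6)*(127/60) = 1397/360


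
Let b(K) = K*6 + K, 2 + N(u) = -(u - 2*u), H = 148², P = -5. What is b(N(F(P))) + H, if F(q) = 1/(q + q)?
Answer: 218893/10 ≈ 21889.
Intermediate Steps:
F(q) = 1/(2*q)
H = 21904
N(u) = -2 + u (N(u) = -2 - (u - 2*u) = -2 - (-1)*u = -2 + u)
b(K) = 7*K (b(K) = 6*K + K = 7*K)
b(N(F(P))) + H = 7*(-2 + (½)/(-5)) + 21904 = 7*(-2 + (½)*(-⅕)) + 21904 = 7*(-2 - ⅒) + 21904 = 7*(-21/10) + 21904 = -147/10 + 21904 = 218893/10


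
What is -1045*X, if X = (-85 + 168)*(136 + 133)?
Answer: -23331715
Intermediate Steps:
X = 22327 (X = 83*269 = 22327)
-1045*X = -1045*22327 = -23331715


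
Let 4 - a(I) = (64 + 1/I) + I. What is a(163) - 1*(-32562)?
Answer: 5271256/163 ≈ 32339.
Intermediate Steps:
a(I) = -60 - I - 1/I (a(I) = 4 - ((64 + 1/I) + I) = 4 - (64 + I + 1/I) = 4 + (-64 - I - 1/I) = -60 - I - 1/I)
a(163) - 1*(-32562) = (-60 - 1*163 - 1/163) - 1*(-32562) = (-60 - 163 - 1*1/163) + 32562 = (-60 - 163 - 1/163) + 32562 = -36350/163 + 32562 = 5271256/163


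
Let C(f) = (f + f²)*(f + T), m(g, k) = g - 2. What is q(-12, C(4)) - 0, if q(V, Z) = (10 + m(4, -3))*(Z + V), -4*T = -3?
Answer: 996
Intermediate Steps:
m(g, k) = -2 + g
T = ¾ (T = -¼*(-3) = ¾ ≈ 0.75000)
C(f) = (¾ + f)*(f + f²) (C(f) = (f + f²)*(f + ¾) = (f + f²)*(¾ + f) = (¾ + f)*(f + f²))
q(V, Z) = 12*V + 12*Z (q(V, Z) = (10 + (-2 + 4))*(Z + V) = (10 + 2)*(V + Z) = 12*(V + Z) = 12*V + 12*Z)
q(-12, C(4)) - 0 = (12*(-12) + 12*((¼)*4*(3 + 4*4² + 7*4))) - 0 = (-144 + 12*((¼)*4*(3 + 4*16 + 28))) - 1*0 = (-144 + 12*((¼)*4*(3 + 64 + 28))) + 0 = (-144 + 12*((¼)*4*95)) + 0 = (-144 + 12*95) + 0 = (-144 + 1140) + 0 = 996 + 0 = 996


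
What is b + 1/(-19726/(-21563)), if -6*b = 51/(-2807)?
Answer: 4335358/3955063 ≈ 1.0962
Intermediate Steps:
b = 17/5614 (b = -17/(2*(-2807)) = -17*(-1)/(2*2807) = -⅙*(-51/2807) = 17/5614 ≈ 0.0030281)
b + 1/(-19726/(-21563)) = 17/5614 + 1/(-19726/(-21563)) = 17/5614 + 1/(-19726*(-1/21563)) = 17/5614 + 1/(19726/21563) = 17/5614 + 21563/19726 = 4335358/3955063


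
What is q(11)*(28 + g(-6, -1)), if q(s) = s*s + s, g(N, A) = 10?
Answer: 5016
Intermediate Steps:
q(s) = s + s**2 (q(s) = s**2 + s = s + s**2)
q(11)*(28 + g(-6, -1)) = (11*(1 + 11))*(28 + 10) = (11*12)*38 = 132*38 = 5016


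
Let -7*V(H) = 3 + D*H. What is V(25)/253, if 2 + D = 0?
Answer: 47/1771 ≈ 0.026539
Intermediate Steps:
D = -2 (D = -2 + 0 = -2)
V(H) = -3/7 + 2*H/7 (V(H) = -(3 - 2*H)/7 = -3/7 + 2*H/7)
V(25)/253 = (-3/7 + (2/7)*25)/253 = (-3/7 + 50/7)*(1/253) = (47/7)*(1/253) = 47/1771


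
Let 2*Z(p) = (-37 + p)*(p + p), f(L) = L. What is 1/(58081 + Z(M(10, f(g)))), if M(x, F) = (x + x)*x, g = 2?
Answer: 1/90681 ≈ 1.1028e-5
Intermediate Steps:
M(x, F) = 2*x² (M(x, F) = (2*x)*x = 2*x²)
Z(p) = p*(-37 + p) (Z(p) = ((-37 + p)*(p + p))/2 = ((-37 + p)*(2*p))/2 = (2*p*(-37 + p))/2 = p*(-37 + p))
1/(58081 + Z(M(10, f(g)))) = 1/(58081 + (2*10²)*(-37 + 2*10²)) = 1/(58081 + (2*100)*(-37 + 2*100)) = 1/(58081 + 200*(-37 + 200)) = 1/(58081 + 200*163) = 1/(58081 + 32600) = 1/90681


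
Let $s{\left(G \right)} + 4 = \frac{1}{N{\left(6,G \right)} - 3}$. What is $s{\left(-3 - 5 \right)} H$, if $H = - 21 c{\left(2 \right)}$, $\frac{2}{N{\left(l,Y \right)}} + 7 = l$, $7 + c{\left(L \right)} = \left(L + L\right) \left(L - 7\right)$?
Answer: $- \frac{11907}{5} \approx -2381.4$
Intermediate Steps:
$c{\left(L \right)} = -7 + 2 L \left(-7 + L\right)$ ($c{\left(L \right)} = -7 + \left(L + L\right) \left(L - 7\right) = -7 + 2 L \left(-7 + L\right)$)
$N{\left(l,Y \right)} = \frac{2}{-7 + l}$
$H = 567$ ($H = - 21 \left(-7 - 28 + 2 \cdot 2^{2}\right) = - 21 \left(-7 - 28 + 2 \cdot 4\right) = - 21 \left(-7 - 28 + 8\right) = \left(-21\right) \left(-27\right) = 567$)
$s{\left(G \right)} = - \frac{21}{5}$ ($s{\left(G \right)} = -4 + \frac{1}{\frac{2}{-7 + 6} - 3} = -4 + \frac{1}{\frac{2}{-1} - 3} = -4 + \frac{1}{2 \left(-1\right) - 3} = -4 + \frac{1}{-2 - 3} = -4 + \frac{1}{-5} = -4 - \frac{1}{5} = - \frac{21}{5}$)
$s{\left(-3 - 5 \right)} H = \left(- \frac{21}{5}\right) 567 = - \frac{11907}{5}$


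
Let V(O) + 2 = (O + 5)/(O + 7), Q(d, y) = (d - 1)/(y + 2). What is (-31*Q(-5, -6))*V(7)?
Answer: 372/7 ≈ 53.143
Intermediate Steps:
Q(d, y) = (-1 + d)/(2 + y)
V(O) = -2 + (5 + O)/(7 + O) (V(O) = -2 + (O + 5)/(O + 7) = -2 + (5 + O)/(7 + O))
(-31*Q(-5, -6))*V(7) = (-31*(-1 - 5)/(2 - 6))*((-9 - 1*7)/(7 + 7)) = (-31*(-6)/(-4))*((-9 - 7)/14) = (-(-31)*(-6)/4)*((1/14)*(-16)) = -31*3/2*(-8/7) = -93/2*(-8/7) = 372/7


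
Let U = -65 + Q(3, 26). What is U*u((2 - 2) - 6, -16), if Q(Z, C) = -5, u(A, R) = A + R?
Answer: 1540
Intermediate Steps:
U = -70 (U = -65 - 5 = -70)
U*u((2 - 2) - 6, -16) = -70*(((2 - 2) - 6) - 16) = -70*((0 - 6) - 16) = -70*(-6 - 16) = -70*(-22) = 1540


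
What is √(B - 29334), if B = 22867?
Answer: I*√6467 ≈ 80.418*I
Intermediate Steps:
√(B - 29334) = √(22867 - 29334) = √(-6467) = I*√6467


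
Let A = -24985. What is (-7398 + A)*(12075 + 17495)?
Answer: -957565310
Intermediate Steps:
(-7398 + A)*(12075 + 17495) = (-7398 - 24985)*(12075 + 17495) = -32383*29570 = -957565310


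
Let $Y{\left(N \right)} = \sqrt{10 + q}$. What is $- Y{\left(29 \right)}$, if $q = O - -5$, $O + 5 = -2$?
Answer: $- 2 \sqrt{2} \approx -2.8284$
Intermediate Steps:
$O = -7$ ($O = -5 - 2 = -7$)
$q = -2$ ($q = -7 - -5 = -7 + 5 = -2$)
$Y{\left(N \right)} = 2 \sqrt{2}$ ($Y{\left(N \right)} = \sqrt{10 - 2} = \sqrt{8} = 2 \sqrt{2}$)
$- Y{\left(29 \right)} = - 2 \sqrt{2}$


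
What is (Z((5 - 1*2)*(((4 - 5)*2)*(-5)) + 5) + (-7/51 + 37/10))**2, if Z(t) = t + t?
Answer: 1407525289/260100 ≈ 5411.5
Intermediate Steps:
Z(t) = 2*t
(Z((5 - 1*2)*(((4 - 5)*2)*(-5)) + 5) + (-7/51 + 37/10))**2 = (2*((5 - 1*2)*(((4 - 5)*2)*(-5)) + 5) + (-7/51 + 37/10))**2 = (2*((5 - 2)*(-1*2*(-5)) + 5) + (-7*1/51 + 37*(1/10)))**2 = (2*(3*(-2*(-5)) + 5) + (-7/51 + 37/10))**2 = (2*(3*10 + 5) + 1817/510)**2 = (2*(30 + 5) + 1817/510)**2 = (2*35 + 1817/510)**2 = (70 + 1817/510)**2 = (37517/510)**2 = 1407525289/260100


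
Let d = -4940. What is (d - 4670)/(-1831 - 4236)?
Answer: 9610/6067 ≈ 1.5840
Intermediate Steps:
(d - 4670)/(-1831 - 4236) = (-4940 - 4670)/(-1831 - 4236) = -9610/(-6067) = -9610*(-1/6067) = 9610/6067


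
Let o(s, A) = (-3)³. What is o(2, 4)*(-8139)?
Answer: 219753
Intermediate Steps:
o(s, A) = -27
o(2, 4)*(-8139) = -27*(-8139) = 219753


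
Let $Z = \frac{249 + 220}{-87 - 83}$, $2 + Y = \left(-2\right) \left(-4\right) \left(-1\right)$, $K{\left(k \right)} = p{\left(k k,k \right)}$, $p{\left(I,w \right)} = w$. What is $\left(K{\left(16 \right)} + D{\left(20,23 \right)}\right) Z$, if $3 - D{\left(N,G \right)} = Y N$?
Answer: $- \frac{102711}{170} \approx -604.18$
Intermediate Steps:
$K{\left(k \right)} = k$
$Y = -10$ ($Y = -2 + \left(-2\right) \left(-4\right) \left(-1\right) = -2 + 8 \left(-1\right) = -2 - 8 = -10$)
$D{\left(N,G \right)} = 3 + 10 N$ ($D{\left(N,G \right)} = 3 - - 10 N = 3 + 10 N$)
$Z = - \frac{469}{170}$ ($Z = \frac{469}{-170} = 469 \left(- \frac{1}{170}\right) = - \frac{469}{170} \approx -2.7588$)
$\left(K{\left(16 \right)} + D{\left(20,23 \right)}\right) Z = \left(16 + \left(3 + 10 \cdot 20\right)\right) \left(- \frac{469}{170}\right) = \left(16 + \left(3 + 200\right)\right) \left(- \frac{469}{170}\right) = \left(16 + 203\right) \left(- \frac{469}{170}\right) = 219 \left(- \frac{469}{170}\right) = - \frac{102711}{170}$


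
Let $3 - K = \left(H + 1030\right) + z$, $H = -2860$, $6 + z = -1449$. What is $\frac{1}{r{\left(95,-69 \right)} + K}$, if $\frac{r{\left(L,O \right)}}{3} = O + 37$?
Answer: $\frac{1}{3192} \approx 0.00031328$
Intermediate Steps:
$z = -1455$ ($z = -6 - 1449 = -1455$)
$K = 3288$ ($K = 3 - \left(\left(-2860 + 1030\right) - 1455\right) = 3 - \left(-1830 - 1455\right) = 3 - -3285 = 3 + 3285 = 3288$)
$r{\left(L,O \right)} = 111 + 3 O$ ($r{\left(L,O \right)} = 3 \left(O + 37\right) = 3 \left(37 + O\right) = 111 + 3 O$)
$\frac{1}{r{\left(95,-69 \right)} + K} = \frac{1}{\left(111 + 3 \left(-69\right)\right) + 3288} = \frac{1}{\left(111 - 207\right) + 3288} = \frac{1}{-96 + 3288} = \frac{1}{3192}$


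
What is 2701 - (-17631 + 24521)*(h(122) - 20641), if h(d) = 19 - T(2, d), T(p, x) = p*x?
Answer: 143769441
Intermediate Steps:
h(d) = 19 - 2*d
2701 - (-17631 + 24521)*(h(122) - 20641) = 2701 - (-17631 + 24521)*((19 - 2*122) - 20641) = 2701 - 6890*((19 - 244) - 20641) = 2701 - 6890*(-225 - 20641) = 2701 - 6890*(-20866) = 2701 - 1*(-143766740) = 2701 + 143766740 = 143769441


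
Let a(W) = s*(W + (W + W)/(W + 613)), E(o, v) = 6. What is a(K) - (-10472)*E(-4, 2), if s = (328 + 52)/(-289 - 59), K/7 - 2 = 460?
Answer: 6615550326/111563 ≈ 59299.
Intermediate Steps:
K = 3234 (K = 14 + 7*460 = 14 + 3220 = 3234)
s = -95/87 (s = 380/(-348) = 380*(-1/348) = -95/87 ≈ -1.0920)
a(W) = -95*W/87 - 190*W/(87*(613 + W)) (a(W) = -95*(W + (W + W)/(W + 613))/87 = -95*(W + (2*W)/(613 + W))/87 = -95*(W + 2*W/(613 + W))/87 = -95*W/87 - 190*W/(87*(613 + W)))
a(K) - (-10472)*E(-4, 2) = -95*3234*(615 + 3234)/(53331 + 87*3234) - (-10472)*6 = -95*3234*3849/(53331 + 281358) - 1*(-62832) = -95*3234*3849/334689 + 62832 = -95*3234*1/334689*3849 + 62832 = -394176090/111563 + 62832 = 6615550326/111563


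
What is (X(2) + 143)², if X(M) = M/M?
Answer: 20736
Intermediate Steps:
X(M) = 1
(X(2) + 143)² = (1 + 143)² = 144² = 20736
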